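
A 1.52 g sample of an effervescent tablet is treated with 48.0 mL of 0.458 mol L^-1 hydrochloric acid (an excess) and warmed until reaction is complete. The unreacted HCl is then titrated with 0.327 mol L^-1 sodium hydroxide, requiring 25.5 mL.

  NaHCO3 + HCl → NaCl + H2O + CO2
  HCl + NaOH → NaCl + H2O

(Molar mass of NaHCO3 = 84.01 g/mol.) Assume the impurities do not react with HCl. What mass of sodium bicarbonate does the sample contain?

n(HCl) added = 0.0480 × 0.458 = 0.0220 mol
n(NaOH) used in back-titration = 0.0255 × 0.327 = 8.34 × 10^-3 mol
n(HCl) left over = 8.34 × 10^-3 mol (1:1 ratio)
n(HCl) consumed by analyte = 0.0220 − 8.34 × 10^-3 = 0.0136 mol
n(NaHCO3) = 0.0136 mol (1:1 ratio)
mass of NaHCO3 = 0.0136 × 84.01 = 1.15 g

1.15 g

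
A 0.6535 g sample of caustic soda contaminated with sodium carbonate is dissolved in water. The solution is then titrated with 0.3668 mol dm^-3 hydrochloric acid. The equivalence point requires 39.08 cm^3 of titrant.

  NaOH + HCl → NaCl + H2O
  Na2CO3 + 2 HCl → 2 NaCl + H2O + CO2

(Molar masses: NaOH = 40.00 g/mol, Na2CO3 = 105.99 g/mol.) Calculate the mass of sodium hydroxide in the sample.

n(HCl) = 0.03908 × 0.3668 = 0.01433 mol
Let x = n(NaOH), y = n(Na2CO3).
Titrant: 1x + 2y = 0.01433;  mass: 40.00x + 105.99y = 0.6535
Solving, x = 8.169 × 10^-3 mol, y = 3.083 × 10^-3 mol
mass of NaOH = 8.169 × 10^-3 × 40.00 = 0.3268 g

0.3268 g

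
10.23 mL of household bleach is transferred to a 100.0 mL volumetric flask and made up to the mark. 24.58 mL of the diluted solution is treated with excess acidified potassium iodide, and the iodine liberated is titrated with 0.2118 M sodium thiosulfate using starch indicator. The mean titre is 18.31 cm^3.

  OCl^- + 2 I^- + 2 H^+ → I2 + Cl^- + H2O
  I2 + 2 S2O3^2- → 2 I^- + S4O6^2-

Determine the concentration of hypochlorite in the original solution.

n(S2O3^2-) = 0.01831 × 0.2118 = 3.878 × 10^-3 mol
n(I2) = n(S2O3^2-)/2 = 1.939 × 10^-3 mol
n(OCl^-) in the aliquot = 1.939 × 10^-3 mol (1:1 ratio)
[OCl^-]_dilute = 1.939 × 10^-3 / 0.02458 = 0.07889 mol/L
[OCl^-]_original = 0.07889 × 100.0/10.23 = 0.7711 mol/L

0.7711 M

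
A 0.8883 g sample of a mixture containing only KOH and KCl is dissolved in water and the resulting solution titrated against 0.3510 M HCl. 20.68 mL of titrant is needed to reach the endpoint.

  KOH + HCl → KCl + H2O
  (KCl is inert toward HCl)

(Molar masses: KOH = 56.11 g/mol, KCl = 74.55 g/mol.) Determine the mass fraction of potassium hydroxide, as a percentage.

n(HCl) = 0.02068 × 0.3510 = 7.259 × 10^-3 mol
Let x = n(KOH), y = n(KCl).
Titrant: 1x = 7.259 × 10^-3;  mass: 56.11x + 74.55y = 0.8883
Solving, x = 7.259 × 10^-3 mol, y = 6.452 × 10^-3 mol
mass of KOH = 7.259 × 10^-3 × 56.11 = 0.4073 g
% KOH = 0.4073 / 0.8883 × 100 = 45.85 %

45.85 %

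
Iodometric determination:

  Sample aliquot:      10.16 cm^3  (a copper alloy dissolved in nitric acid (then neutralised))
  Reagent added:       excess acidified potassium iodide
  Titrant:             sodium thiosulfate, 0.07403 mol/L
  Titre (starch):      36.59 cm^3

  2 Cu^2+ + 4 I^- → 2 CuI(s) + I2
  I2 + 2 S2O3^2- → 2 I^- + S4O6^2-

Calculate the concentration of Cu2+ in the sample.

0.2666 mol/L

n(S2O3^2-) = 0.03659 × 0.07403 = 2.709 × 10^-3 mol
n(I2) = n(S2O3^2-)/2 = 1.354 × 10^-3 mol
From the 2:1 ratio, n(Cu2+) in the aliquot = 2/1 × 1.354 × 10^-3 = 2.709 × 10^-3 mol
[Cu2+] = 2.709 × 10^-3 / 0.01016 = 0.2666 mol/L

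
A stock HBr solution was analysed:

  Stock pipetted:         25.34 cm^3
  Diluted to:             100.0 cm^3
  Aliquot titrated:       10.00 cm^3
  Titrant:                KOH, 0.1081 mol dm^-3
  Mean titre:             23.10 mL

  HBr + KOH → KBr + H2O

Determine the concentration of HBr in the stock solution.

0.9854 mol/L

n(KOH) = 0.02310 × 0.1081 = 2.497 × 10^-3 mol
n(HBr) in the aliquot = 2.497 × 10^-3 mol (1:1 ratio)
[HBr]_dilute = 2.497 × 10^-3 / 0.01000 = 0.2497 mol/L
Dilution factor = 100.0 / 25.34 = 3.946
[HBr]_stock = 0.2497 × 3.946 = 0.9854 mol/L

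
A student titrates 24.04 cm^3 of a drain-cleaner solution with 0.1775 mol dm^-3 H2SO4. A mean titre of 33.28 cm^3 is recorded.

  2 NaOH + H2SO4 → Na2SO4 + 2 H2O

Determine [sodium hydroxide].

n(H2SO4) = 0.03328 L × 0.1775 mol/L = 5.907 × 10^-3 mol
From the 2:1 mole ratio, n(NaOH) = 2/1 × 5.907 × 10^-3 = 0.01181 mol
[NaOH] = 0.01181 mol / 0.02404 L = 0.4914 mol/L

0.4914 mol/L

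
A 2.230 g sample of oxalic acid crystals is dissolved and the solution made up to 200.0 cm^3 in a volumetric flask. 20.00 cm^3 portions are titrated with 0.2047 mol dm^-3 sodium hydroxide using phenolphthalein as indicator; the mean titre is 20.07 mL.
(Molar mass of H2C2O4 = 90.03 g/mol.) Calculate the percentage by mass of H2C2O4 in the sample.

H2C2O4 + 2 NaOH → Na2C2O4 + 2 H2O
n(NaOH) per titration = 0.02007 × 0.2047 = 4.108 × 10^-3 mol
From the 1:2 ratio, n(H2C2O4) in each aliquot = 1/2 × 4.108 × 10^-3 = 2.054 × 10^-3 mol
n(H2C2O4) in the whole flask = 2.054 × 10^-3 × 200.0/20.00 = 0.02054 mol
mass of H2C2O4 = 0.02054 × 90.03 = 1.849 g
% H2C2O4 = 1.849 / 2.230 × 100 = 82.93 %

82.93 %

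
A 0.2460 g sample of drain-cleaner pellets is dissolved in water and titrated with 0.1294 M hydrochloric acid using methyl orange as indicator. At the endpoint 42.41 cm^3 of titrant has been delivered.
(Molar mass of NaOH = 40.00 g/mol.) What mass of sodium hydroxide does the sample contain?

NaOH + HCl → NaCl + H2O
n(HCl) = 0.04241 L × 0.1294 mol/L = 5.488 × 10^-3 mol
n(NaOH) = 5.488 × 10^-3 mol (1:1 ratio)
mass of NaOH = 5.488 × 10^-3 × 40.00 g/mol = 0.2195 g

0.2195 g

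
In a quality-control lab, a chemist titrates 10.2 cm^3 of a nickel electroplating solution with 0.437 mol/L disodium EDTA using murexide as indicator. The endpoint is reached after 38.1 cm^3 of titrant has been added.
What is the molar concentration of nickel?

1.63 mol/L

Ni^2+ + EDTA^4- → [Ni(EDTA)]^2-
n(EDTA) = 0.0381 L × 0.437 mol/L = 0.0166 mol
n(Ni2+) = 0.0166 mol (1:1 mole ratio)
[Ni2+] = 0.0166 mol / 0.0102 L = 1.63 mol/L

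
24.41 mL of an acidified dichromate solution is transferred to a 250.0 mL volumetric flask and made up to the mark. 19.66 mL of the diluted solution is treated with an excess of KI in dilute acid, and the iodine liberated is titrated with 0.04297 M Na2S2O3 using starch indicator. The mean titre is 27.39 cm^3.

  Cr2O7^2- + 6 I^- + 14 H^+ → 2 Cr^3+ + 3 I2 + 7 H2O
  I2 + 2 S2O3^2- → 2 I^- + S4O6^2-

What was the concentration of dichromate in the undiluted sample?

0.1022 M

n(S2O3^2-) = 0.02739 × 0.04297 = 1.177 × 10^-3 mol
n(I2) = n(S2O3^2-)/2 = 5.885 × 10^-4 mol
From the 1:3 ratio, n(Cr2O7^2-) in the aliquot = 1/3 × 5.885 × 10^-4 = 1.962 × 10^-4 mol
[Cr2O7^2-]_dilute = 1.962 × 10^-4 / 0.01966 = 0.009978 mol/L
[Cr2O7^2-]_original = 0.009978 × 250.0/24.41 = 0.1022 mol/L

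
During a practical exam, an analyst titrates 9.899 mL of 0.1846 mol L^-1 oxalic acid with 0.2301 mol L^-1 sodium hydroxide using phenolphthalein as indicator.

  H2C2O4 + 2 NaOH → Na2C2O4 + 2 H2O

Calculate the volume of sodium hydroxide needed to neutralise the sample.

n(H2C2O4) = 0.009899 L × 0.1846 mol/L = 1.827 × 10^-3 mol
From the 2:1 stoichiometry, n(NaOH) = 2/1 × 1.827 × 10^-3 = 3.655 × 10^-3 mol
V(NaOH) = 3.655 × 10^-3 mol / 0.2301 mol/L = 0.01588 L = 15.88 mL

15.88 mL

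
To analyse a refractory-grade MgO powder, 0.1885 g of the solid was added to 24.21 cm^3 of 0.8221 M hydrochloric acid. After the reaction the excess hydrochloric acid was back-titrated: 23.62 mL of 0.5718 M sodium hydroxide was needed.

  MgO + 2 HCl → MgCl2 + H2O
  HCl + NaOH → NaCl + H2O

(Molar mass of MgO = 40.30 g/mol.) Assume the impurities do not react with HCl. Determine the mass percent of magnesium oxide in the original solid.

n(HCl) added = 0.02421 × 0.8221 = 0.01990 mol
n(NaOH) used in back-titration = 0.02362 × 0.5718 = 0.01351 mol
n(HCl) left over = 0.01351 mol (1:1 ratio)
n(HCl) consumed by analyte = 0.01990 − 0.01351 = 6.397 × 10^-3 mol
From the 1:2 ratio, n(MgO) = 1/2 × 6.397 × 10^-3 = 3.199 × 10^-3 mol
mass of MgO = 3.199 × 10^-3 × 40.30 = 0.1289 g
% MgO = 0.1289 / 0.1885 × 100 = 68.38 %

68.38 %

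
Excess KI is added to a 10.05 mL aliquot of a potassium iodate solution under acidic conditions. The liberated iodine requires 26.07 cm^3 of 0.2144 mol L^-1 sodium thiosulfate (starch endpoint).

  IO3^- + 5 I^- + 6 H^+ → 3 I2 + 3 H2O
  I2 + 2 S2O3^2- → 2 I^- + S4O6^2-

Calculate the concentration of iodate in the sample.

0.09269 mol/L

n(S2O3^2-) = 0.02607 × 0.2144 = 5.589 × 10^-3 mol
n(I2) = n(S2O3^2-)/2 = 2.795 × 10^-3 mol
From the 1:3 ratio, n(IO3^-) in the aliquot = 1/3 × 2.795 × 10^-3 = 9.316 × 10^-4 mol
[IO3^-] = 9.316 × 10^-4 / 0.01005 = 0.09269 mol/L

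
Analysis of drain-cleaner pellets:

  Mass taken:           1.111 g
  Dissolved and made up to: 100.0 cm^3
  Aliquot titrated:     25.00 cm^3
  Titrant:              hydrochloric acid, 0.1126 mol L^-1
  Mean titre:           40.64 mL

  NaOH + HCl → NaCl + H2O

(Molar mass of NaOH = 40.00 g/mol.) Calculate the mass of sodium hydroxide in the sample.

0.7322 g

n(HCl) per titration = 0.04064 × 0.1126 = 4.576 × 10^-3 mol
n(NaOH) in each aliquot = 4.576 × 10^-3 mol (1:1 ratio)
n(NaOH) in the whole flask = 4.576 × 10^-3 × 100.0/25.00 = 0.01830 mol
mass of NaOH = 0.01830 × 40.00 = 0.7322 g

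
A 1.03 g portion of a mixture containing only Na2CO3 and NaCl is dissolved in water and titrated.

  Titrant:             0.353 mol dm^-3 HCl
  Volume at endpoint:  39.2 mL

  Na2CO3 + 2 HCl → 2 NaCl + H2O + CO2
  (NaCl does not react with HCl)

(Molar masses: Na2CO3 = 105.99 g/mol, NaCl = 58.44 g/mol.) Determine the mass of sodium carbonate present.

n(HCl) = 0.0392 × 0.353 = 0.0138 mol
Let x = n(Na2CO3), y = n(NaCl).
Titrant: 2x = 0.0138;  mass: 105.99x + 58.44y = 1.03
Solving, x = 6.92 × 10^-3 mol, y = 5.08 × 10^-3 mol
mass of Na2CO3 = 6.92 × 10^-3 × 105.99 = 0.733 g

0.733 g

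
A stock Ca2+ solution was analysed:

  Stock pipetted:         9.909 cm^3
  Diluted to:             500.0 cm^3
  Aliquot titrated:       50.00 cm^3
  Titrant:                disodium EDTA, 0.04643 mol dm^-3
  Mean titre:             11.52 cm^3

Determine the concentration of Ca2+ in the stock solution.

Ca^2+ + EDTA^4- → [Ca(EDTA)]^2-
n(EDTA) = 0.01152 × 0.04643 = 5.349 × 10^-4 mol
n(Ca2+) in the aliquot = 5.349 × 10^-4 mol (1:1 ratio)
[Ca2+]_dilute = 5.349 × 10^-4 / 0.05000 = 0.01070 mol/L
Dilution factor = 500.0 / 9.909 = 50.46
[Ca2+]_stock = 0.01070 × 50.46 = 0.5398 mol/L

0.5398 mol/L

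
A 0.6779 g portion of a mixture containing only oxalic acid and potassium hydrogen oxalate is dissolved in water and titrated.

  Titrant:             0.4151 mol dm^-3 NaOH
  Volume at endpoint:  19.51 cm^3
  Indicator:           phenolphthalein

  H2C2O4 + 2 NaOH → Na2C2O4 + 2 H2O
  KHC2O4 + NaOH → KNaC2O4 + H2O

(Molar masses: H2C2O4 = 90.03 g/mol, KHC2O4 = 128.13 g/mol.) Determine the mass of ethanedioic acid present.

n(NaOH) = 0.01951 × 0.4151 = 8.099 × 10^-3 mol
Let x = n(H2C2O4), y = n(KHC2O4).
Titrant: 2x + 1y = 8.099 × 10^-3;  mass: 90.03x + 128.13y = 0.6779
Solving, x = 2.164 × 10^-3 mol, y = 3.770 × 10^-3 mol
mass of H2C2O4 = 2.164 × 10^-3 × 90.03 = 0.1949 g

0.1949 g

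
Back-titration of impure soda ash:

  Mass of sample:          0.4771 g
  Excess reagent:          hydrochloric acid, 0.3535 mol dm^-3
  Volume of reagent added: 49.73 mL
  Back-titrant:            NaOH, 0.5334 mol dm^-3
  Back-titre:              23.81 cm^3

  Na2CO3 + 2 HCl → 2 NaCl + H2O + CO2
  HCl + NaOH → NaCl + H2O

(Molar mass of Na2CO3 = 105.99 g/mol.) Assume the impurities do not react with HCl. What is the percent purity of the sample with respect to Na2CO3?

54.20 %

n(HCl) added = 0.04973 × 0.3535 = 0.01758 mol
n(NaOH) used in back-titration = 0.02381 × 0.5334 = 0.01270 mol
n(HCl) left over = 0.01270 mol (1:1 ratio)
n(HCl) consumed by analyte = 0.01758 − 0.01270 = 4.879 × 10^-3 mol
From the 1:2 ratio, n(Na2CO3) = 1/2 × 4.879 × 10^-3 = 2.440 × 10^-3 mol
mass of Na2CO3 = 2.440 × 10^-3 × 105.99 = 0.2586 g
% Na2CO3 = 0.2586 / 0.4771 × 100 = 54.20 %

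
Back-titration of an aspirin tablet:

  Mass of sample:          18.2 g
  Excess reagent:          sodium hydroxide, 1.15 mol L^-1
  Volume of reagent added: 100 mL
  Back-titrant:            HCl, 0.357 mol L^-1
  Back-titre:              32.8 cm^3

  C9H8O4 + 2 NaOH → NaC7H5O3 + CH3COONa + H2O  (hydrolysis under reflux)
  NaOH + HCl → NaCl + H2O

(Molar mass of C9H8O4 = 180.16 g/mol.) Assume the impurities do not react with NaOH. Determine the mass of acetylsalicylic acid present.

n(NaOH) added = 0.100 × 1.15 = 0.115 mol
n(HCl) used in back-titration = 0.0328 × 0.357 = 0.0117 mol
n(NaOH) left over = 0.0117 mol (1:1 ratio)
n(NaOH) consumed by analyte = 0.115 − 0.0117 = 0.103 mol
From the 1:2 ratio, n(C9H8O4) = 1/2 × 0.103 = 0.0516 mol
mass of C9H8O4 = 0.0516 × 180.16 = 9.30 g

9.30 g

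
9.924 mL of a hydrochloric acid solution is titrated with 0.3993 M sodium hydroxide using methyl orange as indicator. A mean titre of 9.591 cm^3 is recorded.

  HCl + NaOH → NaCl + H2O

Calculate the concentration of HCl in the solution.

n(NaOH) = 0.009591 L × 0.3993 mol/L = 3.830 × 10^-3 mol
n(HCl) = 3.830 × 10^-3 mol (1:1 mole ratio)
[HCl] = 3.830 × 10^-3 mol / 0.009924 L = 0.3859 mol/L

0.3859 M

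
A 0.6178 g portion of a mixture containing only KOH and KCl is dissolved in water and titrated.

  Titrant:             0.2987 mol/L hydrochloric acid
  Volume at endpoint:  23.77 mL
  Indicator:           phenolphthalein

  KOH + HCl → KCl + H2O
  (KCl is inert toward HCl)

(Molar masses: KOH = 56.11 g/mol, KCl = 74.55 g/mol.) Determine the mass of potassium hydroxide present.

0.3984 g

n(HCl) = 0.02377 × 0.2987 = 7.100 × 10^-3 mol
Let x = n(KOH), y = n(KCl).
Titrant: 1x = 7.100 × 10^-3;  mass: 56.11x + 74.55y = 0.6178
Solving, x = 7.100 × 10^-3 mol, y = 2.943 × 10^-3 mol
mass of KOH = 7.100 × 10^-3 × 56.11 = 0.3984 g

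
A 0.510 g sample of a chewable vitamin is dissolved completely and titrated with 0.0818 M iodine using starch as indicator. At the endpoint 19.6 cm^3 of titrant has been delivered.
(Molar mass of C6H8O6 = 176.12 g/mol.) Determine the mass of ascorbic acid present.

0.282 g

C6H8O6 + I2 → C6H6O6 + 2 HI
n(I2) = 0.0196 L × 0.0818 mol/L = 1.60 × 10^-3 mol
n(C6H8O6) = 1.60 × 10^-3 mol (1:1 ratio)
mass of C6H8O6 = 1.60 × 10^-3 × 176.12 g/mol = 0.282 g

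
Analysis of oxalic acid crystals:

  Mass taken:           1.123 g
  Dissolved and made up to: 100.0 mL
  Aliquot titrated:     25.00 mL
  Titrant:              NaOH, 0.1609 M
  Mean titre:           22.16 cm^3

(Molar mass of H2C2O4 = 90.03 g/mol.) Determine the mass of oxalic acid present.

0.6420 g

H2C2O4 + 2 NaOH → Na2C2O4 + 2 H2O
n(NaOH) per titration = 0.02216 × 0.1609 = 3.566 × 10^-3 mol
From the 1:2 ratio, n(H2C2O4) in each aliquot = 1/2 × 3.566 × 10^-3 = 1.783 × 10^-3 mol
n(H2C2O4) in the whole flask = 1.783 × 10^-3 × 100.0/25.00 = 7.131 × 10^-3 mol
mass of H2C2O4 = 7.131 × 10^-3 × 90.03 = 0.6420 g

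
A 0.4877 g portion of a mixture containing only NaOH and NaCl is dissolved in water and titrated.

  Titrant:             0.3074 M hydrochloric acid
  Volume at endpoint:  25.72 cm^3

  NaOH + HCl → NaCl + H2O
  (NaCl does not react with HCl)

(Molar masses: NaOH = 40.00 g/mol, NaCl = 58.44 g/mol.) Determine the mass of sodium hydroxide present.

0.3163 g

n(HCl) = 0.02572 × 0.3074 = 7.906 × 10^-3 mol
Let x = n(NaOH), y = n(NaCl).
Titrant: 1x = 7.906 × 10^-3;  mass: 40.00x + 58.44y = 0.4877
Solving, x = 7.906 × 10^-3 mol, y = 2.934 × 10^-3 mol
mass of NaOH = 7.906 × 10^-3 × 40.00 = 0.3163 g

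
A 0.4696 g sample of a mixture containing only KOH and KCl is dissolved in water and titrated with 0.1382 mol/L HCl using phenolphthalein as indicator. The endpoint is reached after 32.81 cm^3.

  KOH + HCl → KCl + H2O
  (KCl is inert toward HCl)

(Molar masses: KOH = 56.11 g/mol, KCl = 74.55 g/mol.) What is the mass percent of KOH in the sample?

n(HCl) = 0.03281 × 0.1382 = 4.534 × 10^-3 mol
Let x = n(KOH), y = n(KCl).
Titrant: 1x = 4.534 × 10^-3;  mass: 56.11x + 74.55y = 0.4696
Solving, x = 4.534 × 10^-3 mol, y = 2.886 × 10^-3 mol
mass of KOH = 4.534 × 10^-3 × 56.11 = 0.2544 g
% KOH = 0.2544 / 0.4696 × 100 = 54.18 %

54.18 %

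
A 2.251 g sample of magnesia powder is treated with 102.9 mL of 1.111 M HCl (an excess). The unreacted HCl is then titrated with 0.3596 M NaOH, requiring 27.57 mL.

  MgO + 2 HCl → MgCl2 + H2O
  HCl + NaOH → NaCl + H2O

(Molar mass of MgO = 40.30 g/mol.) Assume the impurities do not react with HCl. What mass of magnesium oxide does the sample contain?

2.104 g

n(HCl) added = 0.1029 × 1.111 = 0.1143 mol
n(NaOH) used in back-titration = 0.02757 × 0.3596 = 9.914 × 10^-3 mol
n(HCl) left over = 9.914 × 10^-3 mol (1:1 ratio)
n(HCl) consumed by analyte = 0.1143 − 9.914 × 10^-3 = 0.1044 mol
From the 1:2 ratio, n(MgO) = 1/2 × 0.1044 = 0.05220 mol
mass of MgO = 0.05220 × 40.30 = 2.104 g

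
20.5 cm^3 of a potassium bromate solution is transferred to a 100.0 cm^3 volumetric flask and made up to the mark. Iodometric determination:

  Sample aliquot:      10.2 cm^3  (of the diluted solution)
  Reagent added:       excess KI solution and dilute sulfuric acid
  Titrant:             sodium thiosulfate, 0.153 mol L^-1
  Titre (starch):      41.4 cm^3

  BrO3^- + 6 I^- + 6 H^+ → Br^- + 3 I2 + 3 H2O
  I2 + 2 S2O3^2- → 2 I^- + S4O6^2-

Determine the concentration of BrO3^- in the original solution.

0.505 mol/L

n(S2O3^2-) = 0.0414 × 0.153 = 6.33 × 10^-3 mol
n(I2) = n(S2O3^2-)/2 = 3.17 × 10^-3 mol
From the 1:3 ratio, n(BrO3^-) in the aliquot = 1/3 × 3.17 × 10^-3 = 1.06 × 10^-3 mol
[BrO3^-]_dilute = 1.06 × 10^-3 / 0.0102 = 0.103 mol/L
[BrO3^-]_original = 0.103 × 100.0/20.5 = 0.505 mol/L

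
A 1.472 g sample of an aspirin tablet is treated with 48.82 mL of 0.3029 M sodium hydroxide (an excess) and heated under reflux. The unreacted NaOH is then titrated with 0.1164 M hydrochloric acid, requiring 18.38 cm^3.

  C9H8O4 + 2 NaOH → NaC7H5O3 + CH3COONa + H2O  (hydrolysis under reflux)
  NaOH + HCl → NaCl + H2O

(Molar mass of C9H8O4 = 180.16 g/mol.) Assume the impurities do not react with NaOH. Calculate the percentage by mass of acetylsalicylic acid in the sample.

77.40 %

n(NaOH) added = 0.04882 × 0.3029 = 0.01479 mol
n(HCl) used in back-titration = 0.01838 × 0.1164 = 2.139 × 10^-3 mol
n(NaOH) left over = 2.139 × 10^-3 mol (1:1 ratio)
n(NaOH) consumed by analyte = 0.01479 − 2.139 × 10^-3 = 0.01265 mol
From the 1:2 ratio, n(C9H8O4) = 1/2 × 0.01265 = 6.324 × 10^-3 mol
mass of C9H8O4 = 6.324 × 10^-3 × 180.16 = 1.139 g
% C9H8O4 = 1.139 / 1.472 × 100 = 77.40 %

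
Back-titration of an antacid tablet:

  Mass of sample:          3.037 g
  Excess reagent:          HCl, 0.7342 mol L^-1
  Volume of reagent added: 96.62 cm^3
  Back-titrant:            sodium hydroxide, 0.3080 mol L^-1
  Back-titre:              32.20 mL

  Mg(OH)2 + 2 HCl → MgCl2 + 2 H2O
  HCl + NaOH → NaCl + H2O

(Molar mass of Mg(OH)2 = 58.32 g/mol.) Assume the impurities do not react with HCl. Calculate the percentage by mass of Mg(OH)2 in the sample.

58.59 %

n(HCl) added = 0.09662 × 0.7342 = 0.07094 mol
n(NaOH) used in back-titration = 0.03220 × 0.3080 = 9.918 × 10^-3 mol
n(HCl) left over = 9.918 × 10^-3 mol (1:1 ratio)
n(HCl) consumed by analyte = 0.07094 − 9.918 × 10^-3 = 0.06102 mol
From the 1:2 ratio, n(Mg(OH)2) = 1/2 × 0.06102 = 0.03051 mol
mass of Mg(OH)2 = 0.03051 × 58.32 = 1.779 g
% Mg(OH)2 = 1.779 / 3.037 × 100 = 58.59 %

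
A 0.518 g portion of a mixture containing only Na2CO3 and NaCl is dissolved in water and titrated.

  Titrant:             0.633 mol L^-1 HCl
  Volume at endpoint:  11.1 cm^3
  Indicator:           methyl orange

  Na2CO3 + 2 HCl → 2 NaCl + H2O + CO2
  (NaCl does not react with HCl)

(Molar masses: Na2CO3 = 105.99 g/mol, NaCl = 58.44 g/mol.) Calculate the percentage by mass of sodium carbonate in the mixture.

71.9 %

n(HCl) = 0.0111 × 0.633 = 7.03 × 10^-3 mol
Let x = n(Na2CO3), y = n(NaCl).
Titrant: 2x = 7.03 × 10^-3;  mass: 105.99x + 58.44y = 0.518
Solving, x = 3.51 × 10^-3 mol, y = 2.49 × 10^-3 mol
mass of Na2CO3 = 3.51 × 10^-3 × 105.99 = 0.372 g
% Na2CO3 = 0.372 / 0.518 × 100 = 71.9 %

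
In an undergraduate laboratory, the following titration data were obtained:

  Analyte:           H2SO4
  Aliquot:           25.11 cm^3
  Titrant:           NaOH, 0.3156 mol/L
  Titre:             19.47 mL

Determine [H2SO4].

0.1224 mol/L

H2SO4 + 2 NaOH → Na2SO4 + 2 H2O
n(NaOH) = 0.01947 L × 0.3156 mol/L = 6.145 × 10^-3 mol
From the 1:2 mole ratio, n(H2SO4) = 1/2 × 6.145 × 10^-3 = 3.072 × 10^-3 mol
[H2SO4] = 3.072 × 10^-3 mol / 0.02511 L = 0.1224 mol/L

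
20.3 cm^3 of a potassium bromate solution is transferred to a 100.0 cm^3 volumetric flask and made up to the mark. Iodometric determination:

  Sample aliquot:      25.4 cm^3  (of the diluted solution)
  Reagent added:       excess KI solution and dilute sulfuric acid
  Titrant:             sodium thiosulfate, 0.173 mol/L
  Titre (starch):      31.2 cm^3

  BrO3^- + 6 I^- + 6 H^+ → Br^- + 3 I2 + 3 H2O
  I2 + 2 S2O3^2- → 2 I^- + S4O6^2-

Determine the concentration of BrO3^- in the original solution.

0.174 mol/L

n(S2O3^2-) = 0.0312 × 0.173 = 5.40 × 10^-3 mol
n(I2) = n(S2O3^2-)/2 = 2.70 × 10^-3 mol
From the 1:3 ratio, n(BrO3^-) in the aliquot = 1/3 × 2.70 × 10^-3 = 9.00 × 10^-4 mol
[BrO3^-]_dilute = 9.00 × 10^-4 / 0.0254 = 0.0354 mol/L
[BrO3^-]_original = 0.0354 × 100.0/20.3 = 0.174 mol/L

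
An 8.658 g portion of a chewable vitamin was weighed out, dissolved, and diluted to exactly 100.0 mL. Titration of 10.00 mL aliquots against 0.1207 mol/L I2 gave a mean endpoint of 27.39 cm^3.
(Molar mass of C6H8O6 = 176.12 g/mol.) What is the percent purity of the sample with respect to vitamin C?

67.25 %

C6H8O6 + I2 → C6H6O6 + 2 HI
n(I2) per titration = 0.02739 × 0.1207 = 3.306 × 10^-3 mol
n(C6H8O6) in each aliquot = 3.306 × 10^-3 mol (1:1 ratio)
n(C6H8O6) in the whole flask = 3.306 × 10^-3 × 100.0/10.00 = 0.03306 mol
mass of C6H8O6 = 0.03306 × 176.12 = 5.822 g
% C6H8O6 = 5.822 / 8.658 × 100 = 67.25 %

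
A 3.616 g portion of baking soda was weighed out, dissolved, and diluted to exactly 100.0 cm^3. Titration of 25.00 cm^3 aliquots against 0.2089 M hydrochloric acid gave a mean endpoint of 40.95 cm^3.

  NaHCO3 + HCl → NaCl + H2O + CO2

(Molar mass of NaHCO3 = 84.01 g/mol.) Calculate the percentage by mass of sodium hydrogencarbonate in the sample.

79.50 %

n(HCl) per titration = 0.04095 × 0.2089 = 8.554 × 10^-3 mol
n(NaHCO3) in each aliquot = 8.554 × 10^-3 mol (1:1 ratio)
n(NaHCO3) in the whole flask = 8.554 × 10^-3 × 100.0/25.00 = 0.03422 mol
mass of NaHCO3 = 0.03422 × 84.01 = 2.875 g
% NaHCO3 = 2.875 / 3.616 × 100 = 79.50 %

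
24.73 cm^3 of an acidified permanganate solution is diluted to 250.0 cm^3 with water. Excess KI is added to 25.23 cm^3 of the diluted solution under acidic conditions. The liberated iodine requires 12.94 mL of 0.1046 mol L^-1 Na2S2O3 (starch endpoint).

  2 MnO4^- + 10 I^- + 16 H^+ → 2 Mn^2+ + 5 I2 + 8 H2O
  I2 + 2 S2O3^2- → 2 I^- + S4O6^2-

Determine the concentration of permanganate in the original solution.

0.1085 mol/L

n(S2O3^2-) = 0.01294 × 0.1046 = 1.354 × 10^-3 mol
n(I2) = n(S2O3^2-)/2 = 6.768 × 10^-4 mol
From the 2:5 ratio, n(MnO4^-) in the aliquot = 2/5 × 6.768 × 10^-4 = 2.707 × 10^-4 mol
[MnO4^-]_dilute = 2.707 × 10^-4 / 0.02523 = 0.01073 mol/L
[MnO4^-]_original = 0.01073 × 250.0/24.73 = 0.1085 mol/L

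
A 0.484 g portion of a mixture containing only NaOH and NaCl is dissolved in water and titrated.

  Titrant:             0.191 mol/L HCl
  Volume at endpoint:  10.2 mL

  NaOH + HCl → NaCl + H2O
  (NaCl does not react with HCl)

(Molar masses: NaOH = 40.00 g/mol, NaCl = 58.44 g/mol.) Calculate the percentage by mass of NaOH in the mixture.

16.1 %

n(HCl) = 0.0102 × 0.191 = 1.95 × 10^-3 mol
Let x = n(NaOH), y = n(NaCl).
Titrant: 1x = 1.95 × 10^-3;  mass: 40.00x + 58.44y = 0.484
Solving, x = 1.95 × 10^-3 mol, y = 6.95 × 10^-3 mol
mass of NaOH = 1.95 × 10^-3 × 40.00 = 0.0779 g
% NaOH = 0.0779 / 0.484 × 100 = 16.1 %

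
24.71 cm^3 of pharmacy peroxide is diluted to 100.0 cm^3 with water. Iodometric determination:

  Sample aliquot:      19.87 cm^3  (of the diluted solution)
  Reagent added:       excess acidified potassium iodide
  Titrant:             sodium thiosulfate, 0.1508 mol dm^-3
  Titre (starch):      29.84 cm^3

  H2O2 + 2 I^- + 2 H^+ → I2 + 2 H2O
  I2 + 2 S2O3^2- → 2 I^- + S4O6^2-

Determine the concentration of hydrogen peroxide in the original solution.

n(S2O3^2-) = 0.02984 × 0.1508 = 4.500 × 10^-3 mol
n(I2) = n(S2O3^2-)/2 = 2.250 × 10^-3 mol
n(H2O2) in the aliquot = 2.250 × 10^-3 mol (1:1 ratio)
[H2O2]_dilute = 2.250 × 10^-3 / 0.01987 = 0.1132 mol/L
[H2O2]_original = 0.1132 × 100.0/24.71 = 0.4582 mol/L

0.4582 mol/L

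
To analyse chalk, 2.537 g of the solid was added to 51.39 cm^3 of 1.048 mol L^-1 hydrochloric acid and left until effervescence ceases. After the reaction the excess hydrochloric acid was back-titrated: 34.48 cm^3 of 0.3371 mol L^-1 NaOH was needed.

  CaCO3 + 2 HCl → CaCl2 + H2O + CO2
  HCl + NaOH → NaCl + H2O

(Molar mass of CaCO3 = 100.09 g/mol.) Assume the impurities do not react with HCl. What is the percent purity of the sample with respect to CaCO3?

83.31 %

n(HCl) added = 0.05139 × 1.048 = 0.05386 mol
n(NaOH) used in back-titration = 0.03448 × 0.3371 = 0.01162 mol
n(HCl) left over = 0.01162 mol (1:1 ratio)
n(HCl) consumed by analyte = 0.05386 − 0.01162 = 0.04223 mol
From the 1:2 ratio, n(CaCO3) = 1/2 × 0.04223 = 0.02112 mol
mass of CaCO3 = 0.02112 × 100.09 = 2.114 g
% CaCO3 = 2.114 / 2.537 × 100 = 83.31 %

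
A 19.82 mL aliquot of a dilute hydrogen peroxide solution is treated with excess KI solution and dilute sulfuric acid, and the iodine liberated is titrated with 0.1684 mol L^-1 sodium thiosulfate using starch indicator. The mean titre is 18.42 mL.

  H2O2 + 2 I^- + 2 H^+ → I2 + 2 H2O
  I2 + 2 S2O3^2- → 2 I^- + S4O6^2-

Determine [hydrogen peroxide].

0.07825 mol/L

n(S2O3^2-) = 0.01842 × 0.1684 = 3.102 × 10^-3 mol
n(I2) = n(S2O3^2-)/2 = 1.551 × 10^-3 mol
n(H2O2) in the aliquot = 1.551 × 10^-3 mol (1:1 ratio)
[H2O2] = 1.551 × 10^-3 / 0.01982 = 0.07825 mol/L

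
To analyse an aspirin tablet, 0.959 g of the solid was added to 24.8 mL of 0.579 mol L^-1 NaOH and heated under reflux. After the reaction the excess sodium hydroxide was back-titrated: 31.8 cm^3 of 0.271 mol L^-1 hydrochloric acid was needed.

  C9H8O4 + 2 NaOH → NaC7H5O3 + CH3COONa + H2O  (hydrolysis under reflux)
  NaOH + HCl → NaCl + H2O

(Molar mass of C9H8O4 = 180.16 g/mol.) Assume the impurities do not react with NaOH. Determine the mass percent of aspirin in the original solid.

n(NaOH) added = 0.0248 × 0.579 = 0.0144 mol
n(HCl) used in back-titration = 0.0318 × 0.271 = 8.62 × 10^-3 mol
n(NaOH) left over = 8.62 × 10^-3 mol (1:1 ratio)
n(NaOH) consumed by analyte = 0.0144 − 8.62 × 10^-3 = 5.74 × 10^-3 mol
From the 1:2 ratio, n(C9H8O4) = 1/2 × 5.74 × 10^-3 = 2.87 × 10^-3 mol
mass of C9H8O4 = 2.87 × 10^-3 × 180.16 = 0.517 g
% C9H8O4 = 0.517 / 0.959 × 100 = 53.9 %

53.9 %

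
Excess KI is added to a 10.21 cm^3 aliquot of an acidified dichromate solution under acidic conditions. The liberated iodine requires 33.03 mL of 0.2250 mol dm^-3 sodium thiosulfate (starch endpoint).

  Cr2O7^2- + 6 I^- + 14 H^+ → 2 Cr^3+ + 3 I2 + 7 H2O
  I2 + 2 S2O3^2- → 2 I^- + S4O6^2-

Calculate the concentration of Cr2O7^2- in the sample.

n(S2O3^2-) = 0.03303 × 0.2250 = 7.432 × 10^-3 mol
n(I2) = n(S2O3^2-)/2 = 3.716 × 10^-3 mol
From the 1:3 ratio, n(Cr2O7^2-) in the aliquot = 1/3 × 3.716 × 10^-3 = 1.239 × 10^-3 mol
[Cr2O7^2-] = 1.239 × 10^-3 / 0.01021 = 0.1213 mol/L

0.1213 mol/L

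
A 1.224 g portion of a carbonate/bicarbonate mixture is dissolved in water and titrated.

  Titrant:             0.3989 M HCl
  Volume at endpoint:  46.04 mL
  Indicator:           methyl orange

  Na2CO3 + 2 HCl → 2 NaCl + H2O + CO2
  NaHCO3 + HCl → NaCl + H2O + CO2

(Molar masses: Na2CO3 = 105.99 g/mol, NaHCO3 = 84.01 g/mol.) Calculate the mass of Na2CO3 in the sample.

n(HCl) = 0.04604 × 0.3989 = 0.01837 mol
Let x = n(Na2CO3), y = n(NaHCO3).
Titrant: 2x + 1y = 0.01837;  mass: 105.99x + 84.01y = 1.224
Solving, x = 5.141 × 10^-3 mol, y = 8.084 × 10^-3 mol
mass of Na2CO3 = 5.141 × 10^-3 × 105.99 = 0.5449 g

0.5449 g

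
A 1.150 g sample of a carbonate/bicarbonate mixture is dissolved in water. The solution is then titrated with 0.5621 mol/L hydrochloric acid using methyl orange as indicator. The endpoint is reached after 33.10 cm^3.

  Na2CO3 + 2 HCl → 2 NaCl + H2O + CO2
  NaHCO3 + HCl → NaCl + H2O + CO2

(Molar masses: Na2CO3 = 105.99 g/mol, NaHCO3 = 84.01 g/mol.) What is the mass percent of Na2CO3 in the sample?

n(HCl) = 0.03310 × 0.5621 = 0.01861 mol
Let x = n(Na2CO3), y = n(NaHCO3).
Titrant: 2x + 1y = 0.01861;  mass: 105.99x + 84.01y = 1.150
Solving, x = 6.659 × 10^-3 mol, y = 5.288 × 10^-3 mol
mass of Na2CO3 = 6.659 × 10^-3 × 105.99 = 0.7058 g
% Na2CO3 = 0.7058 / 1.150 × 100 = 61.37 %

61.37 %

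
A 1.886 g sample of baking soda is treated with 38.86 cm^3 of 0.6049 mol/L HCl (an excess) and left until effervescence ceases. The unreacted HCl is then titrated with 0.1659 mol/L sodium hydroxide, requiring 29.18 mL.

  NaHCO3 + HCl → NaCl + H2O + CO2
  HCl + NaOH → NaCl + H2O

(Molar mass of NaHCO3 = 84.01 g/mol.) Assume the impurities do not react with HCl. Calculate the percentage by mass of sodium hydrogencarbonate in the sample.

83.14 %

n(HCl) added = 0.03886 × 0.6049 = 0.02351 mol
n(NaOH) used in back-titration = 0.02918 × 0.1659 = 4.841 × 10^-3 mol
n(HCl) left over = 4.841 × 10^-3 mol (1:1 ratio)
n(HCl) consumed by analyte = 0.02351 − 4.841 × 10^-3 = 0.01867 mol
n(NaHCO3) = 0.01867 mol (1:1 ratio)
mass of NaHCO3 = 0.01867 × 84.01 = 1.568 g
% NaHCO3 = 1.568 / 1.886 × 100 = 83.14 %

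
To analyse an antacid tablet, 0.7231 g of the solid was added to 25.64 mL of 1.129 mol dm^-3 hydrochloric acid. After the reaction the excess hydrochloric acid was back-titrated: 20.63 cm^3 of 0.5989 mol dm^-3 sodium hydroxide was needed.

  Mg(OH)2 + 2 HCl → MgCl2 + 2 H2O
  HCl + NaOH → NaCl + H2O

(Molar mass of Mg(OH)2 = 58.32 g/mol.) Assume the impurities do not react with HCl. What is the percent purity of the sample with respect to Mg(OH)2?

66.91 %

n(HCl) added = 0.02564 × 1.129 = 0.02895 mol
n(NaOH) used in back-titration = 0.02063 × 0.5989 = 0.01236 mol
n(HCl) left over = 0.01236 mol (1:1 ratio)
n(HCl) consumed by analyte = 0.02895 − 0.01236 = 0.01659 mol
From the 1:2 ratio, n(Mg(OH)2) = 1/2 × 0.01659 = 8.296 × 10^-3 mol
mass of Mg(OH)2 = 8.296 × 10^-3 × 58.32 = 0.4838 g
% Mg(OH)2 = 0.4838 / 0.7231 × 100 = 66.91 %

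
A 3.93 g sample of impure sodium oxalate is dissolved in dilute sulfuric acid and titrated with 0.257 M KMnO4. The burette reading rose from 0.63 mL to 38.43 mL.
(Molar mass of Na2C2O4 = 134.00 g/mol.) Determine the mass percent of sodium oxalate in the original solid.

82.8 %

2 MnO4^- + 5 C2O4^2- + 16 H^+ → 2 Mn^2+ + 10 CO2 + 8 H2O
n(KMnO4) = 0.0378 L × 0.257 mol/L = 9.71 × 10^-3 mol
From the 5:2 ratio, n(Na2C2O4) = 5/2 × 9.71 × 10^-3 = 0.0243 mol
mass of Na2C2O4 = 0.0243 × 134.00 g/mol = 3.25 g
% Na2C2O4 = 3.25 / 3.93 × 100 = 82.8 %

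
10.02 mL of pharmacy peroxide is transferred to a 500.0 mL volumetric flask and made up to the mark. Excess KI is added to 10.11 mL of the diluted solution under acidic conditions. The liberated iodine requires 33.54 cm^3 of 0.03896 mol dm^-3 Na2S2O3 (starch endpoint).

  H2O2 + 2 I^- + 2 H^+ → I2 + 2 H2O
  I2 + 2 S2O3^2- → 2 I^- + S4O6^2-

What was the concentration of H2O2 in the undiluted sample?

3.225 mol/L

n(S2O3^2-) = 0.03354 × 0.03896 = 1.307 × 10^-3 mol
n(I2) = n(S2O3^2-)/2 = 6.534 × 10^-4 mol
n(H2O2) in the aliquot = 6.534 × 10^-4 mol (1:1 ratio)
[H2O2]_dilute = 6.534 × 10^-4 / 0.01011 = 0.06463 mol/L
[H2O2]_original = 0.06463 × 500.0/10.02 = 3.225 mol/L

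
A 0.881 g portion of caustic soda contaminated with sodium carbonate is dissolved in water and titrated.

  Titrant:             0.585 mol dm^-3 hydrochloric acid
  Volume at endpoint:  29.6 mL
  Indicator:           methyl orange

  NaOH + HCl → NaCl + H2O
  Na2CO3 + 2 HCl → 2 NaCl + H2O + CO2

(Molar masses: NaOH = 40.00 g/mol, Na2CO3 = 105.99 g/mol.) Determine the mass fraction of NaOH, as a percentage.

n(HCl) = 0.0296 × 0.585 = 0.0173 mol
Let x = n(NaOH), y = n(Na2CO3).
Titrant: 1x + 2y = 0.0173;  mass: 40.00x + 105.99y = 0.881
Solving, x = 2.82 × 10^-3 mol, y = 7.25 × 10^-3 mol
mass of NaOH = 2.82 × 10^-3 × 40.00 = 0.113 g
% NaOH = 0.113 / 0.881 × 100 = 12.8 %

12.8 %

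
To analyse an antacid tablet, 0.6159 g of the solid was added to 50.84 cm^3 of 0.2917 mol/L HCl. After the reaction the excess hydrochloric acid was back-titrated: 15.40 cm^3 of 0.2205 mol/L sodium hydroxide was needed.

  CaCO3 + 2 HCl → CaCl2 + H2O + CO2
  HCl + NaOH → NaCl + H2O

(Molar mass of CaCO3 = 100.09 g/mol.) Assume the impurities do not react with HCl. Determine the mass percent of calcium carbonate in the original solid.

n(HCl) added = 0.05084 × 0.2917 = 0.01483 mol
n(NaOH) used in back-titration = 0.01540 × 0.2205 = 3.396 × 10^-3 mol
n(HCl) left over = 3.396 × 10^-3 mol (1:1 ratio)
n(HCl) consumed by analyte = 0.01483 − 3.396 × 10^-3 = 0.01143 mol
From the 1:2 ratio, n(CaCO3) = 1/2 × 0.01143 = 5.717 × 10^-3 mol
mass of CaCO3 = 5.717 × 10^-3 × 100.09 = 0.5722 g
% CaCO3 = 0.5722 / 0.6159 × 100 = 92.91 %

92.91 %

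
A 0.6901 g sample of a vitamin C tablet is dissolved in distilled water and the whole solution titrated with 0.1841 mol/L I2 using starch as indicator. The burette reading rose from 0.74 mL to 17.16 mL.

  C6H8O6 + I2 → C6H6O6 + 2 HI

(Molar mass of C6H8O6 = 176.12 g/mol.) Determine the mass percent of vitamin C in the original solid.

77.15 %

n(I2) = 0.01642 L × 0.1841 mol/L = 3.023 × 10^-3 mol
n(C6H8O6) = 3.023 × 10^-3 mol (1:1 ratio)
mass of C6H8O6 = 3.023 × 10^-3 × 176.12 g/mol = 0.5324 g
% C6H8O6 = 0.5324 / 0.6901 × 100 = 77.15 %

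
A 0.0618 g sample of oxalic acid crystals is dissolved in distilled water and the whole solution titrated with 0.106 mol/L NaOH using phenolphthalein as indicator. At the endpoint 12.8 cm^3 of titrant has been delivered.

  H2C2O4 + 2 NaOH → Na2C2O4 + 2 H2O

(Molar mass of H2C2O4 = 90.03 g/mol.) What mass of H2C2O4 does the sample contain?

n(NaOH) = 0.0128 L × 0.106 mol/L = 1.36 × 10^-3 mol
From the 1:2 ratio, n(H2C2O4) = 1/2 × 1.36 × 10^-3 = 6.78 × 10^-4 mol
mass of H2C2O4 = 6.78 × 10^-4 × 90.03 g/mol = 0.0611 g

0.0611 g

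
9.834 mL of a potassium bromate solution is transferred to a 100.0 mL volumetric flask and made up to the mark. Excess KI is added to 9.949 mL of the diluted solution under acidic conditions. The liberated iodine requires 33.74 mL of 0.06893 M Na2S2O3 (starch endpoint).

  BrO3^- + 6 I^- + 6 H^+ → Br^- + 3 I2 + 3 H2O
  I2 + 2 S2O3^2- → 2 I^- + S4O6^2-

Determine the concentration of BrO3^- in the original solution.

n(S2O3^2-) = 0.03374 × 0.06893 = 2.326 × 10^-3 mol
n(I2) = n(S2O3^2-)/2 = 1.163 × 10^-3 mol
From the 1:3 ratio, n(BrO3^-) in the aliquot = 1/3 × 1.163 × 10^-3 = 3.876 × 10^-4 mol
[BrO3^-]_dilute = 3.876 × 10^-4 / 0.009949 = 0.03896 mol/L
[BrO3^-]_original = 0.03896 × 100.0/9.834 = 0.3962 mol/L

0.3962 M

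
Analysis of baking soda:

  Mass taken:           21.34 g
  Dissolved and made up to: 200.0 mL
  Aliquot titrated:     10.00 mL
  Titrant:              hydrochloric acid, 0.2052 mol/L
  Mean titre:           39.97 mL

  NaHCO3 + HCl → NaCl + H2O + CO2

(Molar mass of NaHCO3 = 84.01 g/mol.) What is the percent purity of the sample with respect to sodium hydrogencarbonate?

n(HCl) per titration = 0.03997 × 0.2052 = 8.202 × 10^-3 mol
n(NaHCO3) in each aliquot = 8.202 × 10^-3 mol (1:1 ratio)
n(NaHCO3) in the whole flask = 8.202 × 10^-3 × 200.0/10.00 = 0.1640 mol
mass of NaHCO3 = 0.1640 × 84.01 = 13.78 g
% NaHCO3 = 13.78 / 21.34 × 100 = 64.58 %

64.58 %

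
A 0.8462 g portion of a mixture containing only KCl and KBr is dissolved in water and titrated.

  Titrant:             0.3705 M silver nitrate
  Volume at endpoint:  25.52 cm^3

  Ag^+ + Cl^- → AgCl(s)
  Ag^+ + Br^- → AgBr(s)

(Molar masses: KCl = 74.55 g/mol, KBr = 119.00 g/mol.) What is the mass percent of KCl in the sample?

55.29 %

n(AgNO3) = 0.02552 × 0.3705 = 9.455 × 10^-3 mol
Let x = n(KCl), y = n(KBr).
Titrant: 1x + 1y = 9.455 × 10^-3;  mass: 74.55x + 119.00y = 0.8462
Solving, x = 6.276 × 10^-3 mol, y = 3.179 × 10^-3 mol
mass of KCl = 6.276 × 10^-3 × 74.55 = 0.4679 g
% KCl = 0.4679 / 0.8462 × 100 = 55.29 %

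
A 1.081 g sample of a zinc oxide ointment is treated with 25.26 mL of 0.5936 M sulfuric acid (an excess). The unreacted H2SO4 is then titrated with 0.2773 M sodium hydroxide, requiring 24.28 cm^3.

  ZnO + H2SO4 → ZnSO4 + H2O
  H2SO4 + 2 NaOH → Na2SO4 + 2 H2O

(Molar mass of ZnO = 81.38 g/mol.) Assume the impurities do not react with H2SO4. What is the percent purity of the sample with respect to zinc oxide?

n(H2SO4) added = 0.02526 × 0.5936 = 0.01499 mol
n(NaOH) used in back-titration = 0.02428 × 0.2773 = 6.733 × 10^-3 mol
From the 1:2 ratio, n(H2SO4) left over = 1/2 × 6.733 × 10^-3 = 3.366 × 10^-3 mol
n(H2SO4) consumed by analyte = 0.01499 − 3.366 × 10^-3 = 0.01163 mol
n(ZnO) = 0.01163 mol (1:1 ratio)
mass of ZnO = 0.01163 × 81.38 = 0.9463 g
% ZnO = 0.9463 / 1.081 × 100 = 87.54 %

87.54 %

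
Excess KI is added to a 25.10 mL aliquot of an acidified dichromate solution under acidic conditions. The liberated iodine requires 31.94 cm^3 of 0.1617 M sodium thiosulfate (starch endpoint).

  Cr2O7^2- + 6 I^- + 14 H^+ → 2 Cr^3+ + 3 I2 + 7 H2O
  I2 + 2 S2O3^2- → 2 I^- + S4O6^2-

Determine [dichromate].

0.03429 M

n(S2O3^2-) = 0.03194 × 0.1617 = 5.165 × 10^-3 mol
n(I2) = n(S2O3^2-)/2 = 2.582 × 10^-3 mol
From the 1:3 ratio, n(Cr2O7^2-) in the aliquot = 1/3 × 2.582 × 10^-3 = 8.608 × 10^-4 mol
[Cr2O7^2-] = 8.608 × 10^-4 / 0.02510 = 0.03429 mol/L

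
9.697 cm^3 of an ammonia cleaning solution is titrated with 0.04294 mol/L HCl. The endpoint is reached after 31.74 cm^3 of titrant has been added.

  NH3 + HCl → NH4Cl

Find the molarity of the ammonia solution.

n(HCl) = 0.03174 L × 0.04294 mol/L = 1.363 × 10^-3 mol
n(NH3) = 1.363 × 10^-3 mol (1:1 mole ratio)
[NH3] = 1.363 × 10^-3 mol / 0.009697 L = 0.1406 mol/L

0.1406 mol/L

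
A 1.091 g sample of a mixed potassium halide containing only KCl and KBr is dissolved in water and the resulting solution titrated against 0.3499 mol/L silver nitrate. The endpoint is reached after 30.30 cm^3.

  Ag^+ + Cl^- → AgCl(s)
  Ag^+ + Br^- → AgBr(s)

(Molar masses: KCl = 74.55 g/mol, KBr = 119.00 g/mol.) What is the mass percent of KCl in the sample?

n(AgNO3) = 0.03030 × 0.3499 = 0.01060 mol
Let x = n(KCl), y = n(KBr).
Titrant: 1x + 1y = 0.01060;  mass: 74.55x + 119.00y = 1.091
Solving, x = 3.839 × 10^-3 mol, y = 6.763 × 10^-3 mol
mass of KCl = 3.839 × 10^-3 × 74.55 = 0.2862 g
% KCl = 0.2862 / 1.091 × 100 = 26.23 %

26.23 %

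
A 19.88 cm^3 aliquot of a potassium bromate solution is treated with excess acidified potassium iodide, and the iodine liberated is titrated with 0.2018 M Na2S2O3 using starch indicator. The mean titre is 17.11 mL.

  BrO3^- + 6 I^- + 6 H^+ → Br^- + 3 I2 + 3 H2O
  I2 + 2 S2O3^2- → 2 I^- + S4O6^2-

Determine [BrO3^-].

n(S2O3^2-) = 0.01711 × 0.2018 = 3.453 × 10^-3 mol
n(I2) = n(S2O3^2-)/2 = 1.726 × 10^-3 mol
From the 1:3 ratio, n(BrO3^-) in the aliquot = 1/3 × 1.726 × 10^-3 = 5.755 × 10^-4 mol
[BrO3^-] = 5.755 × 10^-4 / 0.01988 = 0.02895 mol/L

0.02895 M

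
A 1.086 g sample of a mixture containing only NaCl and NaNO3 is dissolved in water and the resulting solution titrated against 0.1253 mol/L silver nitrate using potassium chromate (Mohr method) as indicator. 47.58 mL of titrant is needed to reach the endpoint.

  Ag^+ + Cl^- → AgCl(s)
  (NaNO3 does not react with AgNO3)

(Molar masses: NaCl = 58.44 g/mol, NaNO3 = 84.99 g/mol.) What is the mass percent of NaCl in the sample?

n(AgNO3) = 0.04758 × 0.1253 = 5.962 × 10^-3 mol
Let x = n(NaCl), y = n(NaNO3).
Titrant: 1x = 5.962 × 10^-3;  mass: 58.44x + 84.99y = 1.086
Solving, x = 5.962 × 10^-3 mol, y = 8.679 × 10^-3 mol
mass of NaCl = 5.962 × 10^-3 × 58.44 = 0.3484 g
% NaCl = 0.3484 / 1.086 × 100 = 32.08 %

32.08 %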